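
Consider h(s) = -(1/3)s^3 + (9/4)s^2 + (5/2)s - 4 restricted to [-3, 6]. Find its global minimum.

h'(s) = -s^2 + (9/2)s + 5/2, which vanishes at s = -1/2 and s = 5.
Candidates: h(-3) = 71/4, h(-1/2) = -223/48, h(5) = 277/12, h(6) = 20.
So the minimum is h(-1/2) = -223/48.

-223/48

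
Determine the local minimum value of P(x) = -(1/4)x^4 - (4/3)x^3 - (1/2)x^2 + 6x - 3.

P'(x) = -x^3 - 4x^2 - x + 6 = 0 at x = -3, -2, 1.
Second-derivative test with P''(x) = -3x^2 - 8x - 1: P''(-3) = -4 < 0 ⇒ local maximum; P''(-2) = 3 > 0 ⇒ local minimum; P''(1) = -12 < 0 ⇒ local maximum.
So the local minimum value is P(-2) = -31/3.

-31/3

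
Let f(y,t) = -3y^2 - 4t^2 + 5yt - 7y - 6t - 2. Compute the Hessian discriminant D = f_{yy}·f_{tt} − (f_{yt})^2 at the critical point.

∂f/∂y = -6y + 5t - 7 = 0 and ∂f/∂t = 5y - 8t - 6 = 0, so (y, t) = (-86/23, -71/23).
The Hessian has f_{yy} = -6, f_{tt} = -8, f_{yt} = 5, giving D = 23 > 0 with f_{yy} < 0, so the point is a local maximum.
D = (-6)·(-8) − (5)^2 = 23.

23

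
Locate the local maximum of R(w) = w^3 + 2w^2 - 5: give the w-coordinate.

-4/3

R'(w) = 3w^2 + 4w = 0 at w = -4/3, 0.
Second-derivative test with R''(w) = 6w + 4: R''(-4/3) = -4 < 0 ⇒ local maximum; R''(0) = 4 > 0 ⇒ local minimum.
So the local maximum value is R(-4/3) = -103/27.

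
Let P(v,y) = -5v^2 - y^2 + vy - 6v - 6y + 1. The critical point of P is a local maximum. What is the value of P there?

∂P/∂v = -10v + y - 6 = 0 and ∂P/∂y = v - 2y - 6 = 0, so (v, y) = (-18/19, -66/19).
The Hessian has P_{vv} = -10, P_{yy} = -2, P_{vy} = 1, giving D = 19 > 0 with P_{vv} < 0, so the point is a local maximum.
P(-18/19, -66/19) = 271/19.

271/19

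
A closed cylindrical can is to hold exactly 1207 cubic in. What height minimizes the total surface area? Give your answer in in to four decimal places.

11.5400

With radius r and height h, πr²h = 1207 so h = 1207/(πr²), and S(r) = 2πr² + 2πrh = 2πr² + 2·1207/r.
S'(r) = 4πr − 2·1207/r² = 0 ⇒ r³ = 1207/(2π), so r ≈ 5.7700 and h = 2r ≈ 11.5400.
S''(r) = 4π + 4·1207/r³ > 0, so this is the minimum; S ≈ 627.5563.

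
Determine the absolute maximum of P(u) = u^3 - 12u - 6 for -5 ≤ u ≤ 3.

10

The derivative is 3u^2 - 12, which vanishes at u = -2 and u = 2.
Evaluating at the critical points and endpoints: P(-5) = -71,  P(-2) = 10,  P(2) = -22,  P(3) = -15.
Hence the absolute maximum is 10 at u = -2.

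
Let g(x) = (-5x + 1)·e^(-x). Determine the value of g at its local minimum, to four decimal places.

By the product rule, g'(x) = (5x - 6)·e^(-x). Since e^(-x) > 0, the only critical point is x = 6/5.
g''(6/5) has the same sign as 5 > 0, so this is a local minimum.
g(6/5) = (-5)·e^(-6/5) ≈ -1.5060.

-1.5060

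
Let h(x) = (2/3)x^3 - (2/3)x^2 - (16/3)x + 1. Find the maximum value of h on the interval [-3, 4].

Differentiating, h'(x) = 2x^2 - (4/3)x - 16/3; which vanishes at x = -4/3 and x = 2.
Evaluating at the critical points and endpoints: h(-3) = -7,  h(-4/3) = 433/81,  h(2) = -7,  h(4) = 35/3.
Hence the absolute maximum is 35/3 at x = 4.

35/3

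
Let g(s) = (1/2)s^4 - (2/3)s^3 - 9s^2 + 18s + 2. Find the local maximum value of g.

Critical points: g'(s) = 2s^3 - 2s^2 - 18s + 18 vanishes at s = -3, 1, 3.
Second-derivative test with g''(s) = 6s^2 - 4s - 18: g''(-3) = 48 > 0 ⇒ local minimum; g''(1) = -16 < 0 ⇒ local maximum; g''(3) = 24 > 0 ⇒ local minimum.
Thus g has its local maximum at s = 1, with value 65/6.

65/6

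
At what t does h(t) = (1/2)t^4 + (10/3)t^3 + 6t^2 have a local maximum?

-2

Critical points: h'(t) = 2t^3 + 10t^2 + 12t vanishes at t = -3, -2, 0.
h''(t) = 6t^2 + 20t + 12. h''(-3) = 6 > 0 ⇒ local minimum; h''(-2) = -4 < 0 ⇒ local maximum; h''(0) = 12 > 0 ⇒ local minimum.
So the local maximum value is h(-2) = 16/3.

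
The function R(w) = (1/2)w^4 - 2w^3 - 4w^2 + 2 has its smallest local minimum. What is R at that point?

-62

R'(w) = 2w^3 - 6w^2 - 8w = 0 at w = -1, 0, 4.
R''(w) = 6w^2 - 12w - 8. R''(-1) = 10 > 0 ⇒ local minimum; R''(0) = -8 < 0 ⇒ local maximum; R''(4) = 40 > 0 ⇒ local minimum.
Thus R has its smallest local minimum at w = 4, with value -62.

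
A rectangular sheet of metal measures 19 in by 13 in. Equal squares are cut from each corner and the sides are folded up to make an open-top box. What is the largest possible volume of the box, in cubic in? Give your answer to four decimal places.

280.0295

With cut size x, the volume is V(x) = x(19 − 2x)(13 − 2x) for 0 < x < 6.5.
V'(x) = 12x^2 − 128x + 247. Setting V'(x) = 0 gives x ≈ 2.5296 (the root in (0, 6.5)).
V''(x) = 24x − 128 is negative there, so this is the maximum; V ≈ 280.0295.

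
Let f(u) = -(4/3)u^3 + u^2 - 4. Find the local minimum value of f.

-4

Critical points: f'(u) = -4u^2 + 2u vanishes at u = 0, 1/2.
Second-derivative test with f''(u) = -8u + 2: f''(0) = 2 > 0 ⇒ local minimum; f''(1/2) = -2 < 0 ⇒ local maximum.
So the local minimum value is f(0) = -4.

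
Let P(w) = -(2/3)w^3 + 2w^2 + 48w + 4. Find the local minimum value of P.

-340/3

P'(w) = -2w^2 + 4w + 48. Setting P'(w) = 0 gives w ∈ {-4, 6}.
Second-derivative test with P''(w) = -4w + 4: P''(-4) = 20 > 0 ⇒ local minimum; P''(6) = -20 < 0 ⇒ local maximum.
So the local minimum value is P(-4) = -340/3.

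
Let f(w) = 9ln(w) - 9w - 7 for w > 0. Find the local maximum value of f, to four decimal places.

-16.0000

f'(w) = 9/w − 9 = 0 gives w = 1.
f''(w) = -9/w², which is negative for w > 0, so this is a local maximum.
f(1) = 9·ln(1) - 9 - 7 ≈ -16.0000.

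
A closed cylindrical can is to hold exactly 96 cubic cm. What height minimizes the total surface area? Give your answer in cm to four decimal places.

With radius r and height h, πr²h = 96 so h = 96/(πr²), and S(r) = 2πr² + 2πrh = 2πr² + 2·96/r.
S'(r) = 4πr − 2·96/r² = 0 ⇒ r³ = 96/(2π), so r ≈ 2.4814 and h = 2r ≈ 4.9628.
S''(r) = 4π + 4·96/r³ > 0, so this is the minimum; S ≈ 116.0634.

4.9628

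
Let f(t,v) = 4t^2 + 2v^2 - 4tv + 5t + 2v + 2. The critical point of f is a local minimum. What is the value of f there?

∂f/∂t = 8t - 4v + 5 = 0 and ∂f/∂v = -4t + 4v + 2 = 0, so (t, v) = (-7/4, -9/4).
The Hessian has f_{tt} = 8, f_{vv} = 4, f_{tv} = -4, giving D = 16 > 0 with f_{tt} > 0, so the point is a local minimum.
f(-7/4, -9/4) = -37/8.

-37/8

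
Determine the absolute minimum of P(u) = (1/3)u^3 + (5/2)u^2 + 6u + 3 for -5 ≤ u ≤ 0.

-37/6

Differentiating, P'(u) = u^2 + 5u + 6; which vanishes at u = -3 and u = -2.
Candidates: P(-5) = -37/6, P(-3) = -3/2, P(-2) = -5/3, P(0) = 3.
So the minimum is P(-5) = -37/6.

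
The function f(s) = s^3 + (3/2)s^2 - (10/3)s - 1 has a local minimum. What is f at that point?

-61/27

f'(s) = 3s^2 + 3s - 10/3. Setting f'(s) = 0 gives s ∈ {-5/3, 2/3}.
Second-derivative test with f''(s) = 6s + 3: f''(-5/3) = -7 < 0 ⇒ local maximum; f''(2/3) = 7 > 0 ⇒ local minimum.
So the local minimum value is f(2/3) = -61/27.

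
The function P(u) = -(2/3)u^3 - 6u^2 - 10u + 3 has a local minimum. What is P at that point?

P'(u) = -2u^2 - 12u - 10. Setting P'(u) = 0 gives u ∈ {-5, -1}.
Second-derivative test with P''(u) = -4u - 12: P''(-5) = 8 > 0 ⇒ local minimum; P''(-1) = -8 < 0 ⇒ local maximum.
Thus P has its local minimum at u = -5, with value -41/3.

-41/3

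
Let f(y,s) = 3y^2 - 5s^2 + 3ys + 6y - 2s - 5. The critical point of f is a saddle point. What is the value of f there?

∂f/∂y = 6y + 3s + 6 = 0 and ∂f/∂s = 3y - 10s - 2 = 0, so (y, s) = (-18/23, -10/23).
The Hessian has f_{yy} = 6, f_{ss} = -10, f_{ys} = 3, giving D = -69 < 0, so the point is a saddle point.
f(-18/23, -10/23) = -159/23.

-159/23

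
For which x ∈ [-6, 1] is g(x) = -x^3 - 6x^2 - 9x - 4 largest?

The derivative is -3x^2 - 12x - 9, which vanishes at x = -3 and x = -1.
Evaluating at the critical points and endpoints: g(-6) = 50, g(-3) = -4, g(-1) = 0, g(1) = -20.
The maximum over the interval is 50, attained at x = -6.

-6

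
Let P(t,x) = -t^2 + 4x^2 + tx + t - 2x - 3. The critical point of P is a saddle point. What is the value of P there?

∂P/∂t = -2t + x + 1 = 0 and ∂P/∂x = t + 8x - 2 = 0, so (t, x) = (10/17, 3/17).
The Hessian has P_{tt} = -2, P_{xx} = 8, P_{tx} = 1, giving D = -17 < 0, so the point is a saddle point.
P(10/17, 3/17) = -49/17.

-49/17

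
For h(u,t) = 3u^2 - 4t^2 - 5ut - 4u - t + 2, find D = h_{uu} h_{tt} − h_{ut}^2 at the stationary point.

∂h/∂u = 6u - 5t - 4 = 0 and ∂h/∂t = -5u - 8t - 1 = 0, so (u, t) = (27/73, -26/73).
The Hessian has h_{uu} = 6, h_{tt} = -8, h_{ut} = -5, giving D = -73 < 0, so the point is a saddle point.
D = (6)·(-8) − (-5)^2 = -73.

-73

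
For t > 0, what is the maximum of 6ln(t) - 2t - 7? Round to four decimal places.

-6.4083

g'(t) = 6/t − 2 = 0 gives t = 3.
g''(t) = -6/t², which is negative for t > 0, so this is a local maximum.
g(3) = 6·ln(3) - 6 - 7 ≈ -6.4083.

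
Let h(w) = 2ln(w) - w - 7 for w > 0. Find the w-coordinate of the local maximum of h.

2

h'(w) = 2/w − 1 = 0 gives w = 2.
h''(w) = -2/w², which is negative for w > 0, so this is a local maximum.
h(2) = 2·ln(2) - 2 - 7 ≈ -7.6137.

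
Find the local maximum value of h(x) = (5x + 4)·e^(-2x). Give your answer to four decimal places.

By the product rule, h'(x) = (-10x - 3)·e^(-2x). Since e^(-2x) > 0, the only critical point is x = -3/10.
h''(-3/10) has the same sign as -10 < 0, so this is a local maximum.
h(-3/10) = (5/2)·e^(3/5) ≈ 4.5553.

4.5553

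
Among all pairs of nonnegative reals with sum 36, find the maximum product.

324

With x + y = 36, the product is P(x) = x(36 − x).
P'(x) = 36 − 2x = 0 gives x = 18; P'' = −2 < 0, so this is the maximum.
P = 18·18 = 324.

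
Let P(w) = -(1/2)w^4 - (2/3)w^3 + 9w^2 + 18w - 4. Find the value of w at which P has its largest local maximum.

3

P'(w) = -2w^3 - 2w^2 + 18w + 18. Setting P'(w) = 0 gives w ∈ {-3, -1, 3}.
Second-derivative test with P''(w) = -6w^2 - 4w + 18: P''(-3) = -24 < 0 ⇒ local maximum; P''(-1) = 16 > 0 ⇒ local minimum; P''(3) = -48 < 0 ⇒ local maximum.
So the largest local maximum value is P(3) = 145/2.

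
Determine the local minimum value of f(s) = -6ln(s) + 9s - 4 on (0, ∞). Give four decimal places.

4.4328

f'(s) = -6/s + 9 = 0 gives s = 2/3.
f''(s) = 6/s², which is positive for s > 0, so this is a local minimum.
f(2/3) = -6·ln(2/3) + 6 - 4 ≈ 4.4328.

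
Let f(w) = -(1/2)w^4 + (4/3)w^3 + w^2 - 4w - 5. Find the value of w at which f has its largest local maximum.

-1

f'(w) = -2w^3 + 4w^2 + 2w - 4. Setting f'(w) = 0 gives w ∈ {-1, 1, 2}.
f''(w) = -6w^2 + 8w + 2. f''(-1) = -12 < 0 ⇒ local maximum; f''(1) = 4 > 0 ⇒ local minimum; f''(2) = -6 < 0 ⇒ local maximum.
The largest local maximum is f(-1) = -11/6.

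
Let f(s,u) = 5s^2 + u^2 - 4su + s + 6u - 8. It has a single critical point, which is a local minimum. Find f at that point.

∂f/∂s = 10s - 4u + 1 = 0 and ∂f/∂u = -4s + 2u + 6 = 0, so (s, u) = (-13/2, -16).
The Hessian has f_{ss} = 10, f_{uu} = 2, f_{su} = -4, giving D = 4 > 0 with f_{ss} > 0, so the point is a local minimum.
f(-13/2, -16) = -237/4.

-237/4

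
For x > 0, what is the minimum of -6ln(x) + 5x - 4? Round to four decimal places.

0.9061

R'(x) = -6/x + 5 = 0 gives x = 6/5.
R''(x) = 6/x², which is positive for x > 0, so this is a local minimum.
R(6/5) = -6·ln(6/5) + 6 - 4 ≈ 0.9061.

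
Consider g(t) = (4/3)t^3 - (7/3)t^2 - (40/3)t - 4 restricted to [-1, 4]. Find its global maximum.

17/3

g'(t) = 4t^2 - (14/3)t - 40/3, whose only zero in [-1, 4] is t = 5/2.
Candidates: g(-1) = 17/3; g(5/2) = -373/12; g(4) = -28/3.
Hence the absolute maximum is 17/3 at t = -1.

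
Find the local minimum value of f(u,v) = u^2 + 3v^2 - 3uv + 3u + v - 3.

-46/3

∂f/∂u = 2u - 3v + 3 = 0 and ∂f/∂v = -3u + 6v + 1 = 0, so (u, v) = (-7, -11/3).
The Hessian has f_{uu} = 2, f_{vv} = 6, f_{uv} = -3, giving D = 3 > 0 with f_{uu} > 0, so the point is a local minimum.
f(-7, -11/3) = -46/3.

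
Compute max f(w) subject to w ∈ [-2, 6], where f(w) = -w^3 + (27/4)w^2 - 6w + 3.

50

The derivative is -3w^2 + (27/2)w - 6, which vanishes at w = 1/2 and w = 4.
Candidates: f(-2) = 50,  f(1/2) = 25/16,  f(4) = 23,  f(6) = -6.
The maximum over the interval is 50, attained at w = -2.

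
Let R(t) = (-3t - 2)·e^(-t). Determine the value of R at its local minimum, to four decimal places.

By the product rule, R'(t) = (3t - 1)·e^(-t). Since e^(-t) > 0, the only critical point is t = 1/3.
R''(1/3) has the same sign as 3 > 0, so this is a local minimum.
R(1/3) = (-3)·e^(-1/3) ≈ -2.1496.

-2.1496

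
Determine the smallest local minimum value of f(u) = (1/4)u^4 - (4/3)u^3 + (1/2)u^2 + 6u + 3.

-11/12

Critical points: f'(u) = u^3 - 4u^2 + u + 6 vanishes at u = -1, 2, 3.
f''(u) = 3u^2 - 8u + 1. f''(-1) = 12 > 0 ⇒ local minimum; f''(2) = -3 < 0 ⇒ local maximum; f''(3) = 4 > 0 ⇒ local minimum.
The smallest local minimum is f(-1) = -11/12.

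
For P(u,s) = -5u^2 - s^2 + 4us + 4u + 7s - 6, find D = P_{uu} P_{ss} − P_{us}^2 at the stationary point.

4

∂P/∂u = -10u + 4s + 4 = 0 and ∂P/∂s = 4u - 2s + 7 = 0, so (u, s) = (9, 43/2).
The Hessian has P_{uu} = -10, P_{ss} = -2, P_{us} = 4, giving D = 4 > 0 with P_{uu} < 0, so the point is a local maximum.
D = (-10)·(-2) − (4)^2 = 4.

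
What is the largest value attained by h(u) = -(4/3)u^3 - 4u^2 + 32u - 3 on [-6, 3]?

103/3

h'(u) = -4u^2 - 8u + 32, which vanishes at u = -4 and u = 2.
Evaluating at the critical points and endpoints: h(-6) = -51, h(-4) = -329/3, h(2) = 103/3, h(3) = 21.
The maximum over the interval is 103/3, attained at u = 2.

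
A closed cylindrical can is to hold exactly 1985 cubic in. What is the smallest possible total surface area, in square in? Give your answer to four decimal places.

874.3558

With radius r and height h, πr²h = 1985 so h = 1985/(πr²), and S(r) = 2πr² + 2πrh = 2πr² + 2·1985/r.
S'(r) = 4πr − 2·1985/r² = 0 ⇒ r³ = 1985/(2π), so r ≈ 6.8107 and h = 2r ≈ 13.6215.
S''(r) = 4π + 4·1985/r³ > 0, so this is the minimum; S ≈ 874.3558.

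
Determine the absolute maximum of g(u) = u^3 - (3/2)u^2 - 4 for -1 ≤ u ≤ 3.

g'(u) = 3u^2 - 3u, which vanishes at u = 0 and u = 1.
Evaluating at the critical points and endpoints: g(-1) = -13/2, g(0) = -4, g(1) = -9/2, g(3) = 19/2.
The maximum over the interval is 19/2, attained at u = 3.

19/2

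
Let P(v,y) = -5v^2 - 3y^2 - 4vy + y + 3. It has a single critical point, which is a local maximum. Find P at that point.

137/44

∂P/∂v = -10v - 4y = 0 and ∂P/∂y = -4v - 6y + 1 = 0, so (v, y) = (-1/11, 5/22).
The Hessian has P_{vv} = -10, P_{yy} = -6, P_{vy} = -4, giving D = 44 > 0 with P_{vv} < 0, so the point is a local maximum.
P(-1/11, 5/22) = 137/44.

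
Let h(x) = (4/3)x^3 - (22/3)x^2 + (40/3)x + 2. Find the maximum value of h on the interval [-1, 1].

28/3

h'(x) = 4x^2 - (44/3)x + 40/3, which has no zeros in [-1, 1].
Compare values at every candidate in [-1, 1]: h(-1) = -20; h(1) = 28/3.
So the maximum is h(1) = 28/3.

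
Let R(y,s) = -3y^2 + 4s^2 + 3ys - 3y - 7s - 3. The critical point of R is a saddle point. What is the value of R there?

∂R/∂y = -6y + 3s - 3 = 0 and ∂R/∂s = 3y + 8s - 7 = 0, so (y, s) = (-1/19, 17/19).
The Hessian has R_{yy} = -6, R_{ss} = 8, R_{ys} = 3, giving D = -57 < 0, so the point is a saddle point.
R(-1/19, 17/19) = -115/19.

-115/19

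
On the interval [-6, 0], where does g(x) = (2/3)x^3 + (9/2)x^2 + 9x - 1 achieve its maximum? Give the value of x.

Differentiating, g'(x) = 2x^2 + 9x + 9; which vanishes at x = -3 and x = -3/2.
Compare values at every candidate in [-6, 0]: g(-6) = -37; g(-3) = -11/2; g(-3/2) = -53/8; g(0) = -1.
The maximum over the interval is -1, attained at x = 0.

0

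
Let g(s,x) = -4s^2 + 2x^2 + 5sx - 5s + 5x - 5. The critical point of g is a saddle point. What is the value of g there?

-70/19

∂g/∂s = -8s + 5x - 5 = 0 and ∂g/∂x = 5s + 4x + 5 = 0, so (s, x) = (-15/19, -5/19).
The Hessian has g_{ss} = -8, g_{xx} = 4, g_{sx} = 5, giving D = -57 < 0, so the point is a saddle point.
g(-15/19, -5/19) = -70/19.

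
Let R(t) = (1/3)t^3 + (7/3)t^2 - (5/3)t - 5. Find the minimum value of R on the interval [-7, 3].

-428/81

R'(t) = t^2 + (14/3)t - 5/3, which vanishes at t = -5 and t = 1/3.
Evaluating at the critical points and endpoints: R(-7) = 20/3,  R(-5) = 20,  R(1/3) = -428/81,  R(3) = 20.
So the minimum is R(1/3) = -428/81.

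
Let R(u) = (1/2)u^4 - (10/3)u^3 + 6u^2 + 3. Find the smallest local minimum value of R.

Critical points: R'(u) = 2u^3 - 10u^2 + 12u vanishes at u = 0, 2, 3.
Since R''(u) = 6u^2 - 20u + 12, we get R''(0) = 12 > 0 ⇒ local minimum; R''(2) = -4 < 0 ⇒ local maximum; R''(3) = 6 > 0 ⇒ local minimum.
So the smallest local minimum value is R(0) = 3.

3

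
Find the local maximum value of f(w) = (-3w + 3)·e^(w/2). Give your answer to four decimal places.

3.6392

By the product rule, f'(w) = (-(3/2)w - 3/2)·e^(w/2). Since e^(w/2) > 0, the only critical point is w = -1.
f''(-1) has the same sign as -3/2 < 0, so this is a local maximum.
f(-1) = (6)·e^(-1/2) ≈ 3.6392.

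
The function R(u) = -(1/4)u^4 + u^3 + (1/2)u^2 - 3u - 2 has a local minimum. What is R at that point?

Critical points: R'(u) = -u^3 + 3u^2 + u - 3 vanishes at u = -1, 1, 3.
Since R''(u) = -3u^2 + 6u + 1, we get R''(-1) = -8 < 0 ⇒ local maximum; R''(1) = 4 > 0 ⇒ local minimum; R''(3) = -8 < 0 ⇒ local maximum.
The local minimum is R(1) = -15/4.

-15/4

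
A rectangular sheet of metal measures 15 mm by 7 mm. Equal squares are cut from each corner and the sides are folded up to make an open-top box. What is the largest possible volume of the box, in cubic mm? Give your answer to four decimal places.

72.0000

With cut size x, the volume is V(x) = x(15 − 2x)(7 − 2x) for 0 < x < 3.5.
V'(x) = 12x^2 − 88x + 105. Setting V'(x) = 0 gives x ≈ 1.5000 (the root in (0, 3.5)).
V''(x) = 24x − 88 is negative there, so this is the maximum; V ≈ 72.0000.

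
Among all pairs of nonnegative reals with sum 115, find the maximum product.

13225/4

With x + y = 115, the product is P(x) = x(115 − x).
P'(x) = 115 − 2x = 0 gives x = 115/2; P'' = −2 < 0, so this is the maximum.
P = 115/2·115/2 = 13225/4.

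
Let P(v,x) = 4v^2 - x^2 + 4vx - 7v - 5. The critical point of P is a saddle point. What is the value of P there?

∂P/∂v = 8v + 4x - 7 = 0 and ∂P/∂x = 4v - 2x = 0, so (v, x) = (7/16, 7/8).
The Hessian has P_{vv} = 8, P_{xx} = -2, P_{vx} = 4, giving D = -32 < 0, so the point is a saddle point.
P(7/16, 7/8) = -209/32.

-209/32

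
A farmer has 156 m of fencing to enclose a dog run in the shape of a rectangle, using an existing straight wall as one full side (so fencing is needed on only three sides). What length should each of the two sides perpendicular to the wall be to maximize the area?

39

Let the sides perpendicular to the wall have length x and the parallel side y, so 2x + y = 156 and the area is A = xy = x(156 − 2x).
A'(x) = 156 − 4x = 0 gives x = 39, and A''(x) = −4 < 0 confirms a maximum.
Then y = 156 − 2·39 = 78 and A = 3042.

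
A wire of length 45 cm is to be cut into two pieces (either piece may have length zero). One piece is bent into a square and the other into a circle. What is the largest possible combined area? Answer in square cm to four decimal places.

Let x be the length used for the square. Square side x/4; circle radius (45−x)/(2π).
A(x) = (x/4)² + π·((45−x)/(2π))² = x²/16 + (45−x)²/(4π) for 0 ≤ x ≤ 45. A'(x) = x/8 − (45−x)/(2π) = 0 gives x = 4·45/(π+4) ≈ 25.2045.
A'' > 0, so the interior critical point is a minimum; the maximum is at an endpoint. A(0) = 161.1444 and A(45) = 126.5625, so the largest area is 161.1444.

161.1444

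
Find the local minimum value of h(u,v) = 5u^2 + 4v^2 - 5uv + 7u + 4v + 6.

∂h/∂u = 10u - 5v + 7 = 0 and ∂h/∂v = -5u + 8v + 4 = 0, so (u, v) = (-76/55, -15/11).
The Hessian has h_{uu} = 10, h_{vv} = 8, h_{uv} = -5, giving D = 55 > 0 with h_{uu} > 0, so the point is a local minimum.
h(-76/55, -15/11) = -86/55.

-86/55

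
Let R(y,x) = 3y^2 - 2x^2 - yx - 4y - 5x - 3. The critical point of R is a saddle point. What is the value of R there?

∂R/∂y = 6y - x - 4 = 0 and ∂R/∂x = -y - 4x - 5 = 0, so (y, x) = (11/25, -34/25).
The Hessian has R_{yy} = 6, R_{xx} = -4, R_{yx} = -1, giving D = -25 < 0, so the point is a saddle point.
R(11/25, -34/25) = -12/25.

-12/25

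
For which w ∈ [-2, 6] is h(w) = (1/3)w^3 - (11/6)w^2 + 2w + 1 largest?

6

Differentiating, h'(w) = w^2 - (11/3)w + 2; which vanishes at w = 2/3 and w = 3.
Evaluating at the critical points and endpoints: h(-2) = -13,  h(2/3) = 131/81,  h(3) = -1/2,  h(6) = 19.
Hence the absolute maximum is 19 at w = 6.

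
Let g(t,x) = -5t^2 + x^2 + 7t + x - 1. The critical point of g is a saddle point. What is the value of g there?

6/5

∂g/∂t = -10t + 7 = 0 and ∂g/∂x = 2x + 1 = 0, so (t, x) = (7/10, -1/2).
The Hessian has g_{tt} = -10, g_{xx} = 2, g_{tx} = 0, giving D = -20 < 0, so the point is a saddle point.
g(7/10, -1/2) = 6/5.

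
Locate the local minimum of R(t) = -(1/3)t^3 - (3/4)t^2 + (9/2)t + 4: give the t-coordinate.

-3

Critical points: R'(t) = -t^2 - (3/2)t + 9/2 vanishes at t = -3, 3/2.
R''(t) = -2t - 3/2. R''(-3) = 9/2 > 0 ⇒ local minimum; R''(3/2) = -9/2 < 0 ⇒ local maximum.
So the local minimum value is R(-3) = -29/4.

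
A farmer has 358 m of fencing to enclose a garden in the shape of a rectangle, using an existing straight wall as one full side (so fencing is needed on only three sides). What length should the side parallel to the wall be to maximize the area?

179

Let the sides perpendicular to the wall have length x and the parallel side y, so 2x + y = 358 and the area is A = xy = x(358 − 2x).
A'(x) = 358 − 4x = 0 gives x = 179/2, and A''(x) = −4 < 0 confirms a maximum.
Then y = 358 − 2·179/2 = 179 and A = 32041/2.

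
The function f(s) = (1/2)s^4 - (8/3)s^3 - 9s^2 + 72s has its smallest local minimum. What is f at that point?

-369/2

f'(s) = 2s^3 - 8s^2 - 18s + 72 = 0 at s = -3, 3, 4.
f''(s) = 6s^2 - 16s - 18. f''(-3) = 84 > 0 ⇒ local minimum; f''(3) = -12 < 0 ⇒ local maximum; f''(4) = 14 > 0 ⇒ local minimum.
So the smallest local minimum value is f(-3) = -369/2.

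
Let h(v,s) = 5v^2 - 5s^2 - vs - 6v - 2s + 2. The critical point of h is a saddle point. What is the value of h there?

54/101

∂h/∂v = 10v - s - 6 = 0 and ∂h/∂s = -v - 10s - 2 = 0, so (v, s) = (58/101, -26/101).
The Hessian has h_{vv} = 10, h_{ss} = -10, h_{vs} = -1, giving D = -101 < 0, so the point is a saddle point.
h(58/101, -26/101) = 54/101.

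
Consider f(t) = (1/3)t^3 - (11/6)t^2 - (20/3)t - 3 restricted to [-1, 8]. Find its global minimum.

f'(t) = t^2 - (11/3)t - 20/3, whose only zero in [-1, 8] is t = 5.
Evaluating at the critical points and endpoints: f(-1) = 3/2; f(5) = -81/2; f(8) = -3.
So the minimum is f(5) = -81/2.

-81/2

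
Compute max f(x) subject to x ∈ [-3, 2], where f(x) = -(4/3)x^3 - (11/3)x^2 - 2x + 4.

The derivative is -4x^2 - (22/3)x - 2, which vanishes at x = -3/2 and x = -1/3.
Compare values at every candidate in [-3, 2]: f(-3) = 13; f(-3/2) = 13/4; f(-1/3) = 349/81; f(2) = -76/3.
Hence the absolute maximum is 13 at x = -3.

13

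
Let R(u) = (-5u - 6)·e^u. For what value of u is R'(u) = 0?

Differentiating with the product rule gives R'(u) = (-5u - 11)·e^u. Since e^u > 0, the only critical point is u = -11/5.
R''(-11/5) has the same sign as -5 < 0, so this is a local maximum.
R(-11/5) = (5)·e^(-11/5) ≈ 0.5540.

-11/5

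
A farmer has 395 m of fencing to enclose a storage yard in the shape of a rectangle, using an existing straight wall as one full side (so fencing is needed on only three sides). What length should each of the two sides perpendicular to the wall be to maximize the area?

395/4

Let the sides perpendicular to the wall have length x and the parallel side y, so 2x + y = 395 and the area is A = xy = x(395 − 2x).
A'(x) = 395 − 4x = 0 gives x = 395/4, and A''(x) = −4 < 0 confirms a maximum.
Then y = 395 − 2·395/4 = 395/2 and A = 156025/8.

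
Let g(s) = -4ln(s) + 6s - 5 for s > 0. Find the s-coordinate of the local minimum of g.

2/3

g'(s) = -4/s + 6 = 0 gives s = 2/3.
g''(s) = 4/s², which is positive for s > 0, so this is a local minimum.
g(2/3) = -4·ln(2/3) + 4 - 5 ≈ 0.6219.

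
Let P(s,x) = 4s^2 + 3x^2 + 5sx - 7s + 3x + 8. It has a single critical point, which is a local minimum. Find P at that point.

-104/23

∂P/∂s = 8s + 5x - 7 = 0 and ∂P/∂x = 5s + 6x + 3 = 0, so (s, x) = (57/23, -59/23).
The Hessian has P_{ss} = 8, P_{xx} = 6, P_{sx} = 5, giving D = 23 > 0 with P_{ss} > 0, so the point is a local minimum.
P(57/23, -59/23) = -104/23.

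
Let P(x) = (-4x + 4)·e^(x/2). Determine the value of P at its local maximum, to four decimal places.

4.8522

By the product rule, P'(x) = (-2x - 2)·e^(x/2). Since e^(x/2) > 0, the only critical point is x = -1.
P''(-1) has the same sign as -2 < 0, so this is a local maximum.
P(-1) = (8)·e^(-1/2) ≈ 4.8522.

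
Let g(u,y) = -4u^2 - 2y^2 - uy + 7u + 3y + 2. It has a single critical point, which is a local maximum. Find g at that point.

175/31

∂g/∂u = -8u - y + 7 = 0 and ∂g/∂y = -u - 4y + 3 = 0, so (u, y) = (25/31, 17/31).
The Hessian has g_{uu} = -8, g_{yy} = -4, g_{uy} = -1, giving D = 31 > 0 with g_{uu} < 0, so the point is a local maximum.
g(25/31, 17/31) = 175/31.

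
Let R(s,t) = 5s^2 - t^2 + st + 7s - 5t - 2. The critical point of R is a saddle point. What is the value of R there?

∂R/∂s = 10s + t + 7 = 0 and ∂R/∂t = s - 2t - 5 = 0, so (s, t) = (-3/7, -19/7).
The Hessian has R_{ss} = 10, R_{tt} = -2, R_{st} = 1, giving D = -21 < 0, so the point is a saddle point.
R(-3/7, -19/7) = 23/7.

23/7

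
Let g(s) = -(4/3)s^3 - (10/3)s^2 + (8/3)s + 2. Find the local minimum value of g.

-6

g'(s) = -4s^2 - (20/3)s + 8/3 = 0 at s = -2, 1/3.
g''(s) = -8s - 20/3. g''(-2) = 28/3 > 0 ⇒ local minimum; g''(1/3) = -28/3 < 0 ⇒ local maximum.
Thus g has its local minimum at s = -2, with value -6.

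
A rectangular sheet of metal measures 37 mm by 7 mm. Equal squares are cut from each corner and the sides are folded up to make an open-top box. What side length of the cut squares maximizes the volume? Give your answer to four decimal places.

1.6593

With cut size x, the volume is V(x) = x(37 − 2x)(7 − 2x) for 0 < x < 3.5.
V'(x) = 12x^2 − 176x + 259. Setting V'(x) = 0 gives x ≈ 1.6593 (the root in (0, 3.5)).
V''(x) = 24x − 176 is negative there, so this is the maximum; V ≈ 205.7444.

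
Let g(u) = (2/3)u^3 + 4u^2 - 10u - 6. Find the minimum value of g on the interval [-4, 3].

-34/3

Differentiating, g'(u) = 2u^2 + 8u - 10; whose only zero in [-4, 3] is u = 1.
Evaluating at the critical points and endpoints: g(-4) = 166/3; g(1) = -34/3; g(3) = 18.
Hence the absolute minimum is -34/3 at u = 1.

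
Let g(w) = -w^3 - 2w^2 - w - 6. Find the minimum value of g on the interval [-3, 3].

-54

The derivative is -3w^2 - 4w - 1, which vanishes at w = -1 and w = -1/3.
Candidates: g(-3) = 6, g(-1) = -6, g(-1/3) = -158/27, g(3) = -54.
The minimum over the interval is -54, attained at w = 3.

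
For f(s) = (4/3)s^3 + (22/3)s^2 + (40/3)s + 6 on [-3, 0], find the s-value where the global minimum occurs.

f'(s) = 4s^2 + (44/3)s + 40/3, which vanishes at s = -2 and s = -5/3.
Candidates: f(-3) = -4,  f(-2) = -2,  f(-5/3) = -164/81,  f(0) = 6.
The minimum over the interval is -4, attained at s = -3.

-3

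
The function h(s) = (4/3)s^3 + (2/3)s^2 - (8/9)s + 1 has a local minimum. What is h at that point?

h'(s) = 4s^2 + (4/3)s - 8/9. Setting h'(s) = 0 gives s ∈ {-2/3, 1/3}.
Second-derivative test with h''(s) = 8s + 4/3: h''(-2/3) = -4 < 0 ⇒ local maximum; h''(1/3) = 4 > 0 ⇒ local minimum.
So the local minimum value is h(1/3) = 67/81.

67/81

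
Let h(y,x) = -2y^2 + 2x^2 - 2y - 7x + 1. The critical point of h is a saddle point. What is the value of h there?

-37/8

∂h/∂y = -4y - 2 = 0 and ∂h/∂x = 4x - 7 = 0, so (y, x) = (-1/2, 7/4).
The Hessian has h_{yy} = -4, h_{xx} = 4, h_{yx} = 0, giving D = -16 < 0, so the point is a saddle point.
h(-1/2, 7/4) = -37/8.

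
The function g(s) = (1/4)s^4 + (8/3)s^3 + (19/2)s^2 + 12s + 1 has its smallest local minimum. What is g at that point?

-47/12

g'(s) = s^3 + 8s^2 + 19s + 12 = 0 at s = -4, -3, -1.
g''(s) = 3s^2 + 16s + 19. g''(-4) = 3 > 0 ⇒ local minimum; g''(-3) = -2 < 0 ⇒ local maximum; g''(-1) = 6 > 0 ⇒ local minimum.
So the smallest local minimum value is g(-1) = -47/12.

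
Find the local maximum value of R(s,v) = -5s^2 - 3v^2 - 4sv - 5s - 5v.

25/11

∂R/∂s = -10s - 4v - 5 = 0 and ∂R/∂v = -4s - 6v - 5 = 0, so (s, v) = (-5/22, -15/22).
The Hessian has R_{ss} = -10, R_{vv} = -6, R_{sv} = -4, giving D = 44 > 0 with R_{ss} < 0, so the point is a local maximum.
R(-5/22, -15/22) = 25/11.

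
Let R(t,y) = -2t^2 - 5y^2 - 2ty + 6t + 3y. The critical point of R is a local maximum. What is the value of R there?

9/2

∂R/∂t = -4t - 2y + 6 = 0 and ∂R/∂y = -2t - 10y + 3 = 0, so (t, y) = (3/2, 0).
The Hessian has R_{tt} = -4, R_{yy} = -10, R_{ty} = -2, giving D = 36 > 0 with R_{tt} < 0, so the point is a local maximum.
R(3/2, 0) = 9/2.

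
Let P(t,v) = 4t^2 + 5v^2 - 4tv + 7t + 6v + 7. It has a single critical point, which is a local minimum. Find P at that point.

∂P/∂t = 8t - 4v + 7 = 0 and ∂P/∂v = -4t + 10v + 6 = 0, so (t, v) = (-47/32, -19/16).
The Hessian has P_{tt} = 8, P_{vv} = 10, P_{tv} = -4, giving D = 64 > 0 with P_{tt} > 0, so the point is a local minimum.
P(-47/32, -19/16) = -109/64.

-109/64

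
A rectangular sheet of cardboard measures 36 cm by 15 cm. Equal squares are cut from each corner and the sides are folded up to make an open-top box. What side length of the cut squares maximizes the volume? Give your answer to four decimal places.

3.2798

With cut size x, the volume is V(x) = x(36 − 2x)(15 − 2x) for 0 < x < 7.5.
V'(x) = 12x^2 − 204x + 540. Setting V'(x) = 0 gives x ≈ 3.2798 (the root in (0, 7.5)).
V''(x) = 24x − 204 is negative there, so this is the maximum; V ≈ 814.9934.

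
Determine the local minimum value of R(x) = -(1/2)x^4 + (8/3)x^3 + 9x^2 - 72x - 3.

R'(x) = -2x^3 + 8x^2 + 18x - 72 = 0 at x = -3, 3, 4.
Second-derivative test with R''(x) = -6x^2 + 16x + 18: R''(-3) = -84 < 0 ⇒ local maximum; R''(3) = 12 > 0 ⇒ local minimum; R''(4) = -14 < 0 ⇒ local maximum.
Thus R has its local minimum at x = 3, with value -213/2.

-213/2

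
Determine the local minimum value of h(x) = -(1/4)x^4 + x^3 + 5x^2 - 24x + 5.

-19

Critical points: h'(x) = -x^3 + 3x^2 + 10x - 24 vanishes at x = -3, 2, 4.
Since h''(x) = -3x^2 + 6x + 10, we get h''(-3) = -35 < 0 ⇒ local maximum; h''(2) = 10 > 0 ⇒ local minimum; h''(4) = -14 < 0 ⇒ local maximum.
So the local minimum value is h(2) = -19.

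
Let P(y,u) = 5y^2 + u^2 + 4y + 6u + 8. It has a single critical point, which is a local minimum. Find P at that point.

∂P/∂y = 10y + 4 = 0 and ∂P/∂u = 2u + 6 = 0, so (y, u) = (-2/5, -3).
The Hessian has P_{yy} = 10, P_{uu} = 2, P_{yu} = 0, giving D = 20 > 0 with P_{yy} > 0, so the point is a local minimum.
P(-2/5, -3) = -9/5.

-9/5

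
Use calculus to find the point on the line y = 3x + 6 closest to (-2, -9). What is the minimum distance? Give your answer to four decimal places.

2.8460

Minimize D(x)^2 = (x + 2)^2 + (3x + 15)^2.
d/dx[D^2] = 2(x + 2) + 2·3·(3x + 15) = 0 ⇒ x = -47/10.
Then y = -81/10 and the distance is √(81/10) ≈ 2.8460.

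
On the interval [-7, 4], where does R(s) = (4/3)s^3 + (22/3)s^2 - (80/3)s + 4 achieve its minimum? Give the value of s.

4/3

Differentiating, R'(s) = 4s^2 + (44/3)s - 80/3; which vanishes at s = -5 and s = 4/3.
Compare values at every candidate in [-7, 4]: R(-7) = 278/3; R(-5) = 154; R(4/3) = -1244/81; R(4) = 100.
Hence the absolute minimum is -1244/81 at s = 4/3.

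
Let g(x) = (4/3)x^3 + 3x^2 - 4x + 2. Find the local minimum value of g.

g'(x) = 4x^2 + 6x - 4 = 0 at x = -2, 1/2.
Second-derivative test with g''(x) = 8x + 6: g''(-2) = -10 < 0 ⇒ local maximum; g''(1/2) = 10 > 0 ⇒ local minimum.
Thus g has its local minimum at x = 1/2, with value 11/12.

11/12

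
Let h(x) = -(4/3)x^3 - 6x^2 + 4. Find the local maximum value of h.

4

Critical points: h'(x) = -4x^2 - 12x vanishes at x = -3, 0.
h''(x) = -8x - 12. h''(-3) = 12 > 0 ⇒ local minimum; h''(0) = -12 < 0 ⇒ local maximum.
The local maximum is h(0) = 4.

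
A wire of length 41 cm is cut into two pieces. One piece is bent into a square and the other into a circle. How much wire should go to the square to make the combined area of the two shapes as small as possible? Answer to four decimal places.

Let x be the length used for the square. Square side x/4; circle radius (41−x)/(2π).
A(x) = (x/4)² + π·((41−x)/(2π))² = x²/16 + (41−x)²/(4π) for 0 ≤ x ≤ 41. A'(x) = x/8 − (41−x)/(2π) = 0 gives x = 4·41/(π+4) ≈ 22.9641.
A'' = 1/8 + 1/(2π) > 0, so this gives the minimum combined area; x ≈ 22.9641 cm to the square.

22.9641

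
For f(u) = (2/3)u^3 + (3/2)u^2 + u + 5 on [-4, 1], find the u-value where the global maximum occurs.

1

Differentiating, f'(u) = 2u^2 + 3u + 1; which vanishes at u = -1 and u = -1/2.
Candidates: f(-4) = -53/3; f(-1) = 29/6; f(-1/2) = 115/24; f(1) = 49/6.
The maximum over the interval is 49/6, attained at u = 1.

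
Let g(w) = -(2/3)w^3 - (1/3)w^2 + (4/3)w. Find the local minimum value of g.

-1

Critical points: g'(w) = -2w^2 - (2/3)w + 4/3 vanishes at w = -1, 2/3.
g''(w) = -4w - 2/3. g''(-1) = 10/3 > 0 ⇒ local minimum; g''(2/3) = -10/3 < 0 ⇒ local maximum.
Thus g has its local minimum at w = -1, with value -1.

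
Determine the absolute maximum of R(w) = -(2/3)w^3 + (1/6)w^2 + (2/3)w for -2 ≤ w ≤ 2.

The derivative is -2w^2 + (1/3)w + 2/3, which vanishes at w = -1/2 and w = 2/3.
Compare values at every candidate in [-2, 2]: R(-2) = 14/3, R(-1/2) = -5/24, R(2/3) = 26/81, R(2) = -10/3.
So the maximum is R(-2) = 14/3.

14/3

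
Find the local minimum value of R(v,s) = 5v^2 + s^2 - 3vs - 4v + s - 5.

∂R/∂v = 10v - 3s - 4 = 0 and ∂R/∂s = -3v + 2s + 1 = 0, so (v, s) = (5/11, 2/11).
The Hessian has R_{vv} = 10, R_{ss} = 2, R_{vs} = -3, giving D = 11 > 0 with R_{vv} > 0, so the point is a local minimum.
R(5/11, 2/11) = -64/11.

-64/11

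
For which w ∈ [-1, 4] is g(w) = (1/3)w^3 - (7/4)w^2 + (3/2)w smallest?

Differentiating, g'(w) = w^2 - (7/2)w + 3/2; which vanishes at w = 1/2 and w = 3.
Compare values at every candidate in [-1, 4]: g(-1) = -43/12, g(1/2) = 17/48, g(3) = -9/4, g(4) = -2/3.
So the minimum is g(-1) = -43/12.

-1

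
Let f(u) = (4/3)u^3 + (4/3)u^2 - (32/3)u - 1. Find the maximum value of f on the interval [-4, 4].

63

The derivative is 4u^2 + (8/3)u - 32/3, which vanishes at u = -2 and u = 4/3.
Compare values at every candidate in [-4, 4]: f(-4) = -67/3, f(-2) = 15, f(4/3) = -785/81, f(4) = 63.
So the maximum is f(4) = 63.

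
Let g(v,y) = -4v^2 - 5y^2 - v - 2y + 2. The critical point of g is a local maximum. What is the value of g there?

∂g/∂v = -8v - 1 = 0 and ∂g/∂y = -10y - 2 = 0, so (v, y) = (-1/8, -1/5).
The Hessian has g_{vv} = -8, g_{yy} = -10, g_{vy} = 0, giving D = 80 > 0 with g_{vv} < 0, so the point is a local maximum.
g(-1/8, -1/5) = 181/80.

181/80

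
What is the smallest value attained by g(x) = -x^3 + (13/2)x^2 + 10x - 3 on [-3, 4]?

g'(x) = -3x^2 + 13x + 10, whose only zero in [-3, 4] is x = -2/3.
Compare values at every candidate in [-3, 4]: g(-3) = 105/2,  g(-2/3) = -175/27,  g(4) = 77.
The minimum over the interval is -175/27, attained at x = -2/3.

-175/27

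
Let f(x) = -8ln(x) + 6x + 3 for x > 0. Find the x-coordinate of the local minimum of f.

4/3

f'(x) = -8/x + 6 = 0 gives x = 4/3.
f''(x) = 8/x², which is positive for x > 0, so this is a local minimum.
f(4/3) = -8·ln(4/3) + 8 + 3 ≈ 8.6985.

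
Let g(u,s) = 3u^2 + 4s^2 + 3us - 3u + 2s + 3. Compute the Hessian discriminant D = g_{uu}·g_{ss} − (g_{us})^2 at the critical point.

∂g/∂u = 6u + 3s - 3 = 0 and ∂g/∂s = 3u + 8s + 2 = 0, so (u, s) = (10/13, -7/13).
The Hessian has g_{uu} = 6, g_{ss} = 8, g_{us} = 3, giving D = 39 > 0 with g_{uu} > 0, so the point is a local minimum.
D = (6)·(8) − (3)^2 = 39.

39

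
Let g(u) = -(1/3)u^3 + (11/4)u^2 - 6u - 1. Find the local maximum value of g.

-7/3

g'(u) = -u^2 + (11/2)u - 6 = 0 at u = 3/2, 4.
Second-derivative test with g''(u) = -2u + 11/2: g''(3/2) = 5/2 > 0 ⇒ local minimum; g''(4) = -5/2 < 0 ⇒ local maximum.
Thus g has its local maximum at u = 4, with value -7/3.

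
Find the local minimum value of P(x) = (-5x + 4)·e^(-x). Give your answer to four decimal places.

Differentiating with the product rule gives P'(x) = (5x - 9)·e^(-x). Since e^(-x) > 0, the only critical point is x = 9/5.
P''(9/5) has the same sign as 5 > 0, so this is a local minimum.
P(9/5) = (-5)·e^(-9/5) ≈ -0.8265.

-0.8265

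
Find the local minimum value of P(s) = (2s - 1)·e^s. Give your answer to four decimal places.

-1.2131

P'(s) = 2·e^s + (2s - 1)·1·e^s = (2s + 1)·e^s. Since e^s > 0, the only critical point is s = -1/2.
P''(-1/2) has the same sign as 2 > 0, so this is a local minimum.
P(-1/2) = (-2)·e^(-1/2) ≈ -1.2131.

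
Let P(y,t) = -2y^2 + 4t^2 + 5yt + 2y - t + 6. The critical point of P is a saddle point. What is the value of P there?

∂P/∂y = -4y + 5t + 2 = 0 and ∂P/∂t = 5y + 8t - 1 = 0, so (y, t) = (7/19, -2/19).
The Hessian has P_{yy} = -4, P_{tt} = 8, P_{yt} = 5, giving D = -57 < 0, so the point is a saddle point.
P(7/19, -2/19) = 122/19.

122/19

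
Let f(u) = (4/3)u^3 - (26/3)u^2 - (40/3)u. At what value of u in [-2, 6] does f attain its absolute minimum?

f'(u) = 4u^2 - (52/3)u - 40/3, which vanishes at u = -2/3 and u = 5.
Candidates: f(-2) = -56/3,  f(-2/3) = 376/81,  f(5) = -350/3,  f(6) = -104.
The minimum over the interval is -350/3, attained at u = 5.

5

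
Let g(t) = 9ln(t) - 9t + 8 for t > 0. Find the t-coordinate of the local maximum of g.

g'(t) = 9/t − 9 = 0 gives t = 1.
g''(t) = -9/t², which is negative for t > 0, so this is a local maximum.
g(1) = 9·ln(1) - 9 + 8 ≈ -1.0000.

1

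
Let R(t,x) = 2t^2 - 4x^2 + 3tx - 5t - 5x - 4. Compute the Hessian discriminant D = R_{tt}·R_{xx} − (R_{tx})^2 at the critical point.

-41

∂R/∂t = 4t + 3x - 5 = 0 and ∂R/∂x = 3t - 8x - 5 = 0, so (t, x) = (55/41, -5/41).
The Hessian has R_{tt} = 4, R_{xx} = -8, R_{tx} = 3, giving D = -41 < 0, so the point is a saddle point.
D = (4)·(-8) − (3)^2 = -41.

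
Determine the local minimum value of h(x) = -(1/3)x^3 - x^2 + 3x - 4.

-13

h'(x) = -x^2 - 2x + 3. Setting h'(x) = 0 gives x ∈ {-3, 1}.
Second-derivative test with h''(x) = -2x - 2: h''(-3) = 4 > 0 ⇒ local minimum; h''(1) = -4 < 0 ⇒ local maximum.
Thus h has its local minimum at x = -3, with value -13.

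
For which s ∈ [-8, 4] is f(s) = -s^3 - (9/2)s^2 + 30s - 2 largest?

2

The derivative is -3s^2 - 9s + 30, which vanishes at s = -5 and s = 2.
Compare values at every candidate in [-8, 4]: f(-8) = -18,  f(-5) = -279/2,  f(2) = 32,  f(4) = -18.
Hence the absolute maximum is 32 at s = 2.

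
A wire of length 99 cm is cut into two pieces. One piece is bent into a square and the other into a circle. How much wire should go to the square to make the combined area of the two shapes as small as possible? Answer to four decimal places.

Let x be the length used for the square. Square side x/4; circle radius (99−x)/(2π).
A(x) = (x/4)² + π·((99−x)/(2π))² = x²/16 + (99−x)²/(4π) for 0 ≤ x ≤ 99. A'(x) = x/8 − (99−x)/(2π) = 0 gives x = 4·99/(π+4) ≈ 55.4498.
A'' = 1/8 + 1/(2π) > 0, so this gives the minimum combined area; x ≈ 55.4498 cm to the square.

55.4498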